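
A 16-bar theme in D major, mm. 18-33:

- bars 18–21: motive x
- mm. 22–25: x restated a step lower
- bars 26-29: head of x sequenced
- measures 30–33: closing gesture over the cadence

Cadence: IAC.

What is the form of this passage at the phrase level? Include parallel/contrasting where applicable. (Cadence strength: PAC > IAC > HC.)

Basic idea (mm. 18–21) + its repetition (bars 22–25) form the presentation; fragmentation and cadence (measures 26–33) form the continuation — the 16-bar whole is a sentence.

sentence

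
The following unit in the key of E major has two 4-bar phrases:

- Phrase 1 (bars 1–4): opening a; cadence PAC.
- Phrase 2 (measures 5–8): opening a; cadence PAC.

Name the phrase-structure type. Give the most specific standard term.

Both phrases have the same opening (a) and the same cadence (perfect authentic cadence): the second is a restatement, not a consequent, so this is a repeated phrase rather than a period.

repeated phrase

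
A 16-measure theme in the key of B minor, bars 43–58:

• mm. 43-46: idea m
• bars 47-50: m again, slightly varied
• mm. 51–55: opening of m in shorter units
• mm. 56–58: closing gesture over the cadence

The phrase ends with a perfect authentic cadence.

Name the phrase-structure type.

Basic idea (mm. 43–46) + its repetition (mm. 47-50) form the presentation; fragmentation and cadence (measures 51–58) form the continuation — the 16-bar whole is a sentence.

sentence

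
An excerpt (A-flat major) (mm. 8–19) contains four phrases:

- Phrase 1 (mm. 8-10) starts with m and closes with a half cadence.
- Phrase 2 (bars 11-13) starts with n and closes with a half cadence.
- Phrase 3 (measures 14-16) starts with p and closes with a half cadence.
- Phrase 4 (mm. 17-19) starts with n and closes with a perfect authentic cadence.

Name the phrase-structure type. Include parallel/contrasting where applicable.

contrasting double period

Four phrases in two halves: the first half (mm. 8-13) ends with a half cadence, the second (bars 14–19) with a perfect authentic cadence — a large antecedent–consequent pair, i.e. a double period.
Phrase 3 begins with different material from phrase 1, making it contrasting.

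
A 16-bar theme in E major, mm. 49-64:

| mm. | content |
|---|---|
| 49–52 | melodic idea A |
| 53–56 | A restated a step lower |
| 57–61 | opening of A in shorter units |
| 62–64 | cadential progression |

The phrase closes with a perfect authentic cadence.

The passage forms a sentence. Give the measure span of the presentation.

measures 49–56

The presentation of a sentence is the basic idea (bars 49–52) plus its repetition (mm. 53-56); the presentation is therefore measures 49-56.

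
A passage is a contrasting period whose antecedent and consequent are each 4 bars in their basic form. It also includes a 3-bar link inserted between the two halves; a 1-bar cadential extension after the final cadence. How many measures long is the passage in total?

Basic contrasting period: 4 + 4 = 8 bars.
8 (basic form) + 3 (link) + 1 (cadential extension) = 12.

12 measures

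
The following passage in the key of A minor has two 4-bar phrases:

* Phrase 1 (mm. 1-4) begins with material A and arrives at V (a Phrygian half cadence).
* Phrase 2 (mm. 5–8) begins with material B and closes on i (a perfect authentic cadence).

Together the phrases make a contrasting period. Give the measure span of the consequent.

measures 5–8

The phrase ending with the weaker cadence (Phrygian half cadence) is the antecedent; the one ending more conclusively (perfect authentic cadence) is the consequent. The consequent is measures 5–8.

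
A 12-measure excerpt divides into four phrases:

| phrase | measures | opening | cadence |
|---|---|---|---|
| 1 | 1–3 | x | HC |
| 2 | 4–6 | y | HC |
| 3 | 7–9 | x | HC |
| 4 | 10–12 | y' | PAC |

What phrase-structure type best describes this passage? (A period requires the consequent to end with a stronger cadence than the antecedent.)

Four phrases in two halves: the first half (mm. 1–6) ends with a half cadence, the second (bars 7–12) with a perfect authentic cadence — a large antecedent–consequent pair, i.e. a double period.
Phrase 3 begins with the same material as phrase 1, making it parallel.

parallel double period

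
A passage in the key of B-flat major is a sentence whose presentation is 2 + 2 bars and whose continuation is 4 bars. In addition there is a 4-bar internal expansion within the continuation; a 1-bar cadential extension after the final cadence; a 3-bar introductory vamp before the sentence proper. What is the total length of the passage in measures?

16 measures

Basic sentence: 2 + 2 + 4 = 8 bars.
8 (basic form) + 4 (internal expansion) + 1 (cadential extension) + 3 (introduction) = 16.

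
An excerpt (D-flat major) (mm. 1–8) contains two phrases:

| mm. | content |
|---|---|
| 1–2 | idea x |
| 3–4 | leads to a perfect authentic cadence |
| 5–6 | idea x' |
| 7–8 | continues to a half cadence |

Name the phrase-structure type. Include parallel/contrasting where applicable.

phrase group

The second phrase closes with a half cadence, which is not stronger than the first phrase's perfect authentic cadence; without a weak→strong cadential pair there is no antecedent–consequent relationship, so this is a phrase group rather than a period.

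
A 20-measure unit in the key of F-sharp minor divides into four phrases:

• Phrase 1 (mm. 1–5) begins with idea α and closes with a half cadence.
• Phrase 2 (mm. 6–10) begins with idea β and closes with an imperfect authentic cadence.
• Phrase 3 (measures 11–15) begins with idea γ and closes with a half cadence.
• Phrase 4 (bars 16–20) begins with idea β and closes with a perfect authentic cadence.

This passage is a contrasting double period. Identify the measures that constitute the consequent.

measures 11–20

In a double period the four phrases pair into a large antecedent (phrases 1–2, ending imperfect authentic cadence) and a large consequent (phrases 3–4, ending perfect authentic cadence). The consequent spans mm. 11–20.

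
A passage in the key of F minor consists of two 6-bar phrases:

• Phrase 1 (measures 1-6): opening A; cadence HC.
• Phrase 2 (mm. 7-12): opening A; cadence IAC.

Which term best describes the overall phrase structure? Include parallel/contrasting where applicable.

Phrase 1 ends with a half cadence (weaker) and phrase 2 with an imperfect authentic cadence (stronger): antecedent + consequent = a period.
The two phrases open with the same material (A / A), so the period is parallel.

parallel period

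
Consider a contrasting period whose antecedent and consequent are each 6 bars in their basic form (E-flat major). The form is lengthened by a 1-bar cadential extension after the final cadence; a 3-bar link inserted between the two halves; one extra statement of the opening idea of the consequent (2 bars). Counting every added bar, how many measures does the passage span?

Basic contrasting period: 6 + 6 = 12 bars.
12 (basic form) + 1 (cadential extension) + 3 (link) + 2 (extra statement) = 18.

18 measures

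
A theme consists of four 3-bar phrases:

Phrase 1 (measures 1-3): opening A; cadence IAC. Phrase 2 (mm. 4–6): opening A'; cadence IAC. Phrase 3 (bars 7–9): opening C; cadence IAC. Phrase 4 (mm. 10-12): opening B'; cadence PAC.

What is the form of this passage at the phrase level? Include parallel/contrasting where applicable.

contrasting double period

Four phrases in two halves: the first half (measures 1-6) ends with an imperfect authentic cadence, the second (mm. 7–12) with a perfect authentic cadence — a large antecedent–consequent pair, i.e. a double period.
Phrase 3 begins with different material from phrase 1, making it contrasting.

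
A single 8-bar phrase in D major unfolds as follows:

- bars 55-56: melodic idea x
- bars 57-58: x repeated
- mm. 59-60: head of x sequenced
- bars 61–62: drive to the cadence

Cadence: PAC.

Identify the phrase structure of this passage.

Basic idea (mm. 55–56) + its repetition (mm. 57-58) form the presentation; fragmentation and cadence (bars 59–62) form the continuation — the 8-bar whole is a sentence.

sentence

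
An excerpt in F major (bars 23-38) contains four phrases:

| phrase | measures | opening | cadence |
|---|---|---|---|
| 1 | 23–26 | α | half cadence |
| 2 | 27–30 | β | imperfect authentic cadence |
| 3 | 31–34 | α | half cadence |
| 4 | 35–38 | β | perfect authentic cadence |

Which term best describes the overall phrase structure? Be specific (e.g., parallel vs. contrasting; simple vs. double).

Four phrases in two halves: the first half (bars 23-30) ends with an imperfect authentic cadence, the second (measures 31–38) with a perfect authentic cadence — a large antecedent–consequent pair, i.e. a double period.
Phrase 3 begins with the same material as phrase 1, making it parallel.

parallel double period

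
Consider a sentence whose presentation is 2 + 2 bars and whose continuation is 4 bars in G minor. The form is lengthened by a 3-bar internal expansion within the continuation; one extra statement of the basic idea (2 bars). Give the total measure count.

Basic sentence: 2 + 2 + 4 = 8 bars.
8 (basic form) + 3 (internal expansion) + 2 (extra statement) = 13.

13 measures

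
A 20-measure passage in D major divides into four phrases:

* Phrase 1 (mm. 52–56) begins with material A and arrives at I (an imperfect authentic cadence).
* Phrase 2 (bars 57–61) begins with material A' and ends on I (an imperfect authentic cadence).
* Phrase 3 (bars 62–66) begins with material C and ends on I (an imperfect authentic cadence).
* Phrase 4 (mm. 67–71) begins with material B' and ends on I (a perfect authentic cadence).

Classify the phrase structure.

contrasting double period

Four phrases in two halves: the first half (mm. 52–61) ends with an imperfect authentic cadence, the second (mm. 62-71) with a perfect authentic cadence — a large antecedent–consequent pair, i.e. a double period.
Phrase 3 begins with different material from phrase 1, making it contrasting.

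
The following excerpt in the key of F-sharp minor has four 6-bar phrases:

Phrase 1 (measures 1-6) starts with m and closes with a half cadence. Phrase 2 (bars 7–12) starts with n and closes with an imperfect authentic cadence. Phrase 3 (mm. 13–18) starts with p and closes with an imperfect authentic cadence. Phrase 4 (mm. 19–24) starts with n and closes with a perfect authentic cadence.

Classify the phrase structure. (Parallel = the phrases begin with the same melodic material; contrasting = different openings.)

Four phrases in two halves: the first half (bars 1–12) ends with an imperfect authentic cadence, the second (mm. 13-24) with a perfect authentic cadence — a large antecedent–consequent pair, i.e. a double period.
Phrase 3 begins with different material from phrase 1, making it contrasting.

contrasting double period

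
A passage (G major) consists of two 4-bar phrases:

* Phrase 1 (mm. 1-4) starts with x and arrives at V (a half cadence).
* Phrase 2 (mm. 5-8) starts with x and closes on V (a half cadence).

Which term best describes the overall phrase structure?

repeated phrase

Both phrases have the same opening (x) and the same cadence (half cadence): the second is a restatement, not a consequent, so this is a repeated phrase rather than a period.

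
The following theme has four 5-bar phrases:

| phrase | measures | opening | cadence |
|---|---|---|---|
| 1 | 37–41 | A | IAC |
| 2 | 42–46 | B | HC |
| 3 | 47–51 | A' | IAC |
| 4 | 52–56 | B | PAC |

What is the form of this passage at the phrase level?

parallel double period

Four phrases in two halves: the first half (measures 37–46) ends with a half cadence, the second (bars 47–56) with a perfect authentic cadence — a large antecedent–consequent pair, i.e. a double period.
Phrase 3 begins with the same material as phrase 1, making it parallel.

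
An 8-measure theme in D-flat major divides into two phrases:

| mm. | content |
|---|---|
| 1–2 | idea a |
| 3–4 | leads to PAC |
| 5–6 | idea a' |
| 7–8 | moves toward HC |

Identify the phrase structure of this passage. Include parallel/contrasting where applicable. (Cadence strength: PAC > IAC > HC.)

The second phrase closes with a half cadence, which is not stronger than the first phrase's perfect authentic cadence; without a weak→strong cadential pair there is no antecedent–consequent relationship, so this is a phrase group rather than a period.

phrase group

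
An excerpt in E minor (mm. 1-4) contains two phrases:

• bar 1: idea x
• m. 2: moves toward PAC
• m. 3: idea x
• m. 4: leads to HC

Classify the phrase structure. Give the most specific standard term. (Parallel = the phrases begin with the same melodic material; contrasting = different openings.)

The second phrase closes with a half cadence, which is not stronger than the first phrase's perfect authentic cadence; without a weak→strong cadential pair there is no antecedent–consequent relationship, so this is a phrase group rather than a period.

phrase group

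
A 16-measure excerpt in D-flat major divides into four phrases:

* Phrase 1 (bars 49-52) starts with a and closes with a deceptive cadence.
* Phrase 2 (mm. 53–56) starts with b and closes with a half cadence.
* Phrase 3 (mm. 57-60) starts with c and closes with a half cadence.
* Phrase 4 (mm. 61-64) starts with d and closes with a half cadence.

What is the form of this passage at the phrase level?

Phrase 4 ends with a half cadence, no stronger than phrase 2's half cadence, so the four phrases do not form a double period; nor do phrases 3–4 duplicate 1–2, so it is not a repeated period. With no phrase reaching a conclusive cadence, the passage is a phrase group.

phrase group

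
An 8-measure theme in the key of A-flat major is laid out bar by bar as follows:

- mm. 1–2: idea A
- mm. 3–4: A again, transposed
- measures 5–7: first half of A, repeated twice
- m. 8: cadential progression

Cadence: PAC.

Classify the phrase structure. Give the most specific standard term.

sentence

Basic idea (bars 1-2) + its repetition (bars 3–4) form the presentation; fragmentation and cadence (measures 5–8) form the continuation — the 8-bar whole is a sentence.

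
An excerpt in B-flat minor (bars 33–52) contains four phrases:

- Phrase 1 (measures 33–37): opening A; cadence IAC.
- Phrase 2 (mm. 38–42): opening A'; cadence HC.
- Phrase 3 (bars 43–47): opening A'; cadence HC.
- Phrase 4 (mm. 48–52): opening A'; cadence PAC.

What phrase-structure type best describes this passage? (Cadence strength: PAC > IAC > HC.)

parallel double period

Four phrases in two halves: the first half (bars 33–42) ends with a half cadence, the second (bars 43–52) with a perfect authentic cadence — a large antecedent–consequent pair, i.e. a double period.
Phrase 3 begins with the same material as phrase 1, making it parallel.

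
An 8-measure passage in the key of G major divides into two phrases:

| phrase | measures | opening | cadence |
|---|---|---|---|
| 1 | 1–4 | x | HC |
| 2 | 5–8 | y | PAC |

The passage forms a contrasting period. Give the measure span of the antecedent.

The phrase ending with the weaker cadence (half cadence) is the antecedent; the one ending more conclusively (perfect authentic cadence) is the consequent. The antecedent is measures 1–4.

measures 1–4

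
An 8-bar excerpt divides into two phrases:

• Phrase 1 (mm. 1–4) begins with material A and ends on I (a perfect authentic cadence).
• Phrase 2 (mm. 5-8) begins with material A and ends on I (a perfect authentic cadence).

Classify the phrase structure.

repeated phrase

Both phrases have the same opening (A) and the same cadence (perfect authentic cadence): the second is a restatement, not a consequent, so this is a repeated phrase rather than a period.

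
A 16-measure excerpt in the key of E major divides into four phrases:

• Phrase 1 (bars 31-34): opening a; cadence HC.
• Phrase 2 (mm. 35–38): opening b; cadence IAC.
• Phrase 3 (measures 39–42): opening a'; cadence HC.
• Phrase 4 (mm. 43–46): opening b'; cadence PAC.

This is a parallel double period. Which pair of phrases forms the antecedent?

phrases 1 and 2

In a double period the first pair of phrases (ending imperfect authentic cadence) is the large antecedent and the second pair (ending perfect authentic cadence) is the large consequent; the antecedent is phrases 1 and 2.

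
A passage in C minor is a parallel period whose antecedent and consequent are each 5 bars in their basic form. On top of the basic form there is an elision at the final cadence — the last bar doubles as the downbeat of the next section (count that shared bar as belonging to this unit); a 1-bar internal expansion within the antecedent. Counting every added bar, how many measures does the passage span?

11 measures

Basic parallel period: 5 + 5 = 10 bars.
10 (basic form) + 1 (internal expansion) = 11.
The elision shares a bar with the next section but does not change this unit's count.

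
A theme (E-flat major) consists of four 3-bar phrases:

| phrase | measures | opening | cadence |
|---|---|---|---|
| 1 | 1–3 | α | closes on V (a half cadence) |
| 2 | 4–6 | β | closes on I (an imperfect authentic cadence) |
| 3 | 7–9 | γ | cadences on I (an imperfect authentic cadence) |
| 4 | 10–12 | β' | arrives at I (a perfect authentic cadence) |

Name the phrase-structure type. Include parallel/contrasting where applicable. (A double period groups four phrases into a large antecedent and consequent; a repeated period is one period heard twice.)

Four phrases in two halves: the first half (bars 1-6) ends with an imperfect authentic cadence, the second (measures 7–12) with a perfect authentic cadence — a large antecedent–consequent pair, i.e. a double period.
Phrase 3 begins with different material from phrase 1, making it contrasting.

contrasting double period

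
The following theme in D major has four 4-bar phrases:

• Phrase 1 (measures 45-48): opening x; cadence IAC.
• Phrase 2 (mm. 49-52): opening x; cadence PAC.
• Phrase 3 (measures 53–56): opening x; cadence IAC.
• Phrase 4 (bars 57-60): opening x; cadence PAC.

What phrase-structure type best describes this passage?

repeated period

The cadence pattern IAC–PAC–IAC–PAC is weak–strong twice, and phrases 3–4 restate phrases 1–2: a period heard twice, not a double period (which would end weakly at phrase 2).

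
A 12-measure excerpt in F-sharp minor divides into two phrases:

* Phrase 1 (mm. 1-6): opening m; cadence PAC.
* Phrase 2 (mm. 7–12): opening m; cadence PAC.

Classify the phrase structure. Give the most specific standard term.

Both phrases have the same opening (m) and the same cadence (perfect authentic cadence): the second is a restatement, not a consequent, so this is a repeated phrase rather than a period.

repeated phrase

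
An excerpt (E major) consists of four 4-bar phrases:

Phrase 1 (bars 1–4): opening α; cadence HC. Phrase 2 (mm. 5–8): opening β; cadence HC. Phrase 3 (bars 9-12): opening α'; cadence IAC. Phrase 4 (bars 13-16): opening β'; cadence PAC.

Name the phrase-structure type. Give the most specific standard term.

parallel double period

Four phrases in two halves: the first half (bars 1-8) ends with a half cadence, the second (bars 9–16) with a perfect authentic cadence — a large antecedent–consequent pair, i.e. a double period.
Phrase 3 begins with the same material as phrase 1, making it parallel.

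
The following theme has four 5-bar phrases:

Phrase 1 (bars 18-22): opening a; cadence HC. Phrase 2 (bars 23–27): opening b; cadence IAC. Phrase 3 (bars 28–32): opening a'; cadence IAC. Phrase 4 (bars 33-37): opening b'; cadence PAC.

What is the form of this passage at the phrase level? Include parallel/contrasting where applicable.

Four phrases in two halves: the first half (mm. 18-27) ends with an imperfect authentic cadence, the second (mm. 28–37) with a perfect authentic cadence — a large antecedent–consequent pair, i.e. a double period.
Phrase 3 begins with the same material as phrase 1, making it parallel.

parallel double period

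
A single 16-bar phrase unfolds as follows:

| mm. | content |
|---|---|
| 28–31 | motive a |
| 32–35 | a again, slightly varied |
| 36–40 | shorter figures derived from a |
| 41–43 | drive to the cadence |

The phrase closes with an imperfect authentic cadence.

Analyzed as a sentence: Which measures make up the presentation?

The presentation of a sentence is the basic idea (bars 28-31) plus its repetition (bars 32-35); the presentation is therefore mm. 28-35.

measures 28–35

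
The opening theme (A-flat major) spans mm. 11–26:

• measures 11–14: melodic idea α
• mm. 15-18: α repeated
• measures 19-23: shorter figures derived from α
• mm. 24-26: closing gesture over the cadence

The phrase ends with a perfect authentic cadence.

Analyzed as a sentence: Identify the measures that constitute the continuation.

measures 19–26

After the presentation (measures 11-18), the continuation covers the fragmentation through the cadence: mm. 19–26.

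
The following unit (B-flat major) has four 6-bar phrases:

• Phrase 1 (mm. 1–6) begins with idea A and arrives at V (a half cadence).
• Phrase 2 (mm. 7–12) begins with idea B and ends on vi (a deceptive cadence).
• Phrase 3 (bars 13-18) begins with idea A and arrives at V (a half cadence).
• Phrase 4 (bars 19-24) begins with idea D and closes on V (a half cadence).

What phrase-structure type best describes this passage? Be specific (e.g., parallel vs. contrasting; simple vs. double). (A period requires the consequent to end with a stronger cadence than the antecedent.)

phrase group

Phrase 4 ends with a half cadence, no stronger than phrase 2's deceptive cadence, so the four phrases do not form a double period; nor do phrases 3–4 duplicate 1–2, so it is not a repeated period. With no phrase reaching a conclusive cadence, the passage is a phrase group.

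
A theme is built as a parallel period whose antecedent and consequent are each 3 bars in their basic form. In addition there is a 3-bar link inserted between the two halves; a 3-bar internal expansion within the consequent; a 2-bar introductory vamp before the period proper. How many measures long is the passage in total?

14 measures

Basic parallel period: 3 + 3 = 6 bars.
6 (basic form) + 3 (link) + 3 (internal expansion) + 2 (introduction) = 14.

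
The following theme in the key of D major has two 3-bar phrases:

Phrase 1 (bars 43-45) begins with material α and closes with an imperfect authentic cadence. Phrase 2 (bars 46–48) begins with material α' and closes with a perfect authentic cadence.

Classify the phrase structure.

Phrase 1 ends with an imperfect authentic cadence (weaker) and phrase 2 with a perfect authentic cadence (stronger): antecedent + consequent = a period.
The two phrases open with the same material (α / α'), so the period is parallel.

parallel period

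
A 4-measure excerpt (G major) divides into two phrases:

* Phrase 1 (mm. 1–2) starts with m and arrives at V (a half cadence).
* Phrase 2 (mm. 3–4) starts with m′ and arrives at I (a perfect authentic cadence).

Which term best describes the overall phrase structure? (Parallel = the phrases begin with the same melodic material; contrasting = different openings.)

parallel period

Phrase 1 ends with a half cadence (weaker) and phrase 2 with a perfect authentic cadence (stronger): antecedent + consequent = a period.
The two phrases open with the same material (m / m′), so the period is parallel.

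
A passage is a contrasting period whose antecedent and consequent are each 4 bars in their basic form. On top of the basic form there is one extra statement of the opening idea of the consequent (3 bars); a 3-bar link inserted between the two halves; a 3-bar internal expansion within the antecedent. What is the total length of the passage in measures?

17 measures

Basic contrasting period: 4 + 4 = 8 bars.
8 (basic form) + 3 (extra statement) + 3 (link) + 3 (internal expansion) = 17.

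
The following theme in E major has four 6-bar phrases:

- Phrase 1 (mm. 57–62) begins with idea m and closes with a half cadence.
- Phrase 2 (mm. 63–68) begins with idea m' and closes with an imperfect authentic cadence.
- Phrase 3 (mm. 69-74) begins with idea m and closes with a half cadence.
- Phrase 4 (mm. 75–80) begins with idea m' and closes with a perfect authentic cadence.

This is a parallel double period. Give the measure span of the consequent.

measures 69–80

In a double period the first pair of phrases (ending imperfect authentic cadence) is the large antecedent and the second pair (ending perfect authentic cadence) is the large consequent; the consequent is measures 69–80.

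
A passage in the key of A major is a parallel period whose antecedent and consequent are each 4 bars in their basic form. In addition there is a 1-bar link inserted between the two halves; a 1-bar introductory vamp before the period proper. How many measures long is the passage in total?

10 measures

Basic parallel period: 4 + 4 = 8 bars.
8 (basic form) + 1 (link) + 1 (introduction) = 10.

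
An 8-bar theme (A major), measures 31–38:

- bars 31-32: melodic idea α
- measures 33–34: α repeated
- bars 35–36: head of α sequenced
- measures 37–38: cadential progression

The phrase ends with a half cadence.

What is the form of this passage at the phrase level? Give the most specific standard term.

sentence

Basic idea (measures 31-32) + its repetition (measures 33-34) form the presentation; fragmentation and cadence (mm. 35–38) form the continuation — the 8-bar whole is a sentence.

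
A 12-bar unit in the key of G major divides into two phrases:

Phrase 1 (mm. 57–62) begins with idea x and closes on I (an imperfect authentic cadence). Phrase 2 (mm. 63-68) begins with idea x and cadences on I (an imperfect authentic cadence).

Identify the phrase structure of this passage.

repeated phrase

Both phrases have the same opening (x) and the same cadence (imperfect authentic cadence): the second is a restatement, not a consequent, so this is a repeated phrase rather than a period.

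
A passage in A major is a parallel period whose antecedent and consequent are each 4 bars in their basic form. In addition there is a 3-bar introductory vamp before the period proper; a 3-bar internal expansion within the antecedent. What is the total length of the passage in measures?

Basic parallel period: 4 + 4 = 8 bars.
8 (basic form) + 3 (introduction) + 3 (internal expansion) = 14.

14 measures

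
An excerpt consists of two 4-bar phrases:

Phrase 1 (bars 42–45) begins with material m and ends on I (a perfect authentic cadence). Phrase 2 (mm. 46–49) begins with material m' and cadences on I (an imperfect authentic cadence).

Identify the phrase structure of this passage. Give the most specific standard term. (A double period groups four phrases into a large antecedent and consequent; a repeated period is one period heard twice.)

The second phrase closes with an imperfect authentic cadence, which is not stronger than the first phrase's perfect authentic cadence; without a weak→strong cadential pair there is no antecedent–consequent relationship, so this is a phrase group rather than a period.

phrase group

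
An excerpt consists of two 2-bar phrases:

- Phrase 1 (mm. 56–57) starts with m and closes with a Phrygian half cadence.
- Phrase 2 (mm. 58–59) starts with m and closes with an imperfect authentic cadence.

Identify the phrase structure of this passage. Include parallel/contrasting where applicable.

Phrase 1 ends with a Phrygian half cadence (weaker) and phrase 2 with an imperfect authentic cadence (stronger): antecedent + consequent = a period.
The two phrases open with the same material (m / m), so the period is parallel.

parallel period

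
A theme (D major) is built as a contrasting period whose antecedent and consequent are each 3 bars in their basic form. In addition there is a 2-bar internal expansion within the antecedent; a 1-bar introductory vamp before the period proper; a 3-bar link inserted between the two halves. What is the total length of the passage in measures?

12 measures

Basic contrasting period: 3 + 3 = 6 bars.
6 (basic form) + 2 (internal expansion) + 1 (introduction) + 3 (link) = 12.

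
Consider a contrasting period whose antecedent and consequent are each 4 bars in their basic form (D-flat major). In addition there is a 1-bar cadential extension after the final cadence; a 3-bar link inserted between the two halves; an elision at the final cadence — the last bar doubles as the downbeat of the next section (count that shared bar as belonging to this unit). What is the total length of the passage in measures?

12 measures

Basic contrasting period: 4 + 4 = 8 bars.
8 (basic form) + 1 (cadential extension) + 3 (link) = 12.
The elision shares a bar with the next section but does not change this unit's count.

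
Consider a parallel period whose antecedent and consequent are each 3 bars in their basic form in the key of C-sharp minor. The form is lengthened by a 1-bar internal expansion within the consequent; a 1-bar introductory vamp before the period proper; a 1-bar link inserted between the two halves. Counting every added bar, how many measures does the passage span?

9 measures

Basic parallel period: 3 + 3 = 6 bars.
6 (basic form) + 1 (internal expansion) + 1 (introduction) + 1 (link) = 9.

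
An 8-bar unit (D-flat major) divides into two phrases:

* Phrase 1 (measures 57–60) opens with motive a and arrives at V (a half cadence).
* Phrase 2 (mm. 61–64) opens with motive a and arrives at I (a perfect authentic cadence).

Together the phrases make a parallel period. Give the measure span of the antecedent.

The phrase ending with the weaker cadence (half cadence) is the antecedent; the one ending more conclusively (perfect authentic cadence) is the consequent. The antecedent is measures 57–60.

measures 57–60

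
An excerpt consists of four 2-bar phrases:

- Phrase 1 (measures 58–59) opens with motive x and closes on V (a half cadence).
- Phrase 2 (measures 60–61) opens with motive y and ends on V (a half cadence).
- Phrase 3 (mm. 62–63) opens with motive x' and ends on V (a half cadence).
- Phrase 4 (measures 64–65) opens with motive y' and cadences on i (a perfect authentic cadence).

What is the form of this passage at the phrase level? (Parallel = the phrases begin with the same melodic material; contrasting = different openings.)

parallel double period

Four phrases in two halves: the first half (mm. 58–61) ends with a half cadence, the second (mm. 62-65) with a perfect authentic cadence — a large antecedent–consequent pair, i.e. a double period.
Phrase 3 begins with the same material as phrase 1, making it parallel.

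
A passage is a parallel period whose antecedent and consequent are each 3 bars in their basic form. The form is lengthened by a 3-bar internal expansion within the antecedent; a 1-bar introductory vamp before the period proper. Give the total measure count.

Basic parallel period: 3 + 3 = 6 bars.
6 (basic form) + 3 (internal expansion) + 1 (introduction) = 10.

10 measures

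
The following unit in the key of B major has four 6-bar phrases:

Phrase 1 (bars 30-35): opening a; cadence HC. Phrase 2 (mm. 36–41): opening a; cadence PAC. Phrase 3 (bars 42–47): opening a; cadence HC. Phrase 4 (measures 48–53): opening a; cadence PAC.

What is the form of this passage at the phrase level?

repeated period

The cadence pattern HC–PAC–HC–PAC is weak–strong twice, and phrases 3–4 restate phrases 1–2: a period heard twice, not a double period (which would end weakly at phrase 2).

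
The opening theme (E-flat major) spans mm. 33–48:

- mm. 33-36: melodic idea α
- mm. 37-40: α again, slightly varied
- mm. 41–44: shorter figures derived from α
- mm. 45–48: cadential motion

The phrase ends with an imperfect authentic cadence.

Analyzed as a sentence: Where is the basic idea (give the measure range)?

The presentation of a sentence is the basic idea (bars 33–36) plus its repetition (mm. 37–40); the basic idea is therefore mm. 33–36.

measures 33–36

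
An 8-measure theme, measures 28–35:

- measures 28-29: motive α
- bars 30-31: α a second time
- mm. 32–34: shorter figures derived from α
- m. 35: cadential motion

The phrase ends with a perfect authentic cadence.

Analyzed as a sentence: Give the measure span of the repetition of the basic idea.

measures 30–31

The presentation of a sentence is the basic idea (mm. 28-29) plus its repetition (bars 30–31); the repetition of the basic idea is therefore measures 30-31.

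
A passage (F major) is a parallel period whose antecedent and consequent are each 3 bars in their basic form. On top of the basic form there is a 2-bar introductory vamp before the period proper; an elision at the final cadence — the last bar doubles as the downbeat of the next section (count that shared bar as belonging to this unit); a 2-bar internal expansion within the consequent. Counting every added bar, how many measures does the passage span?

Basic parallel period: 3 + 3 = 6 bars.
6 (basic form) + 2 (introduction) + 2 (internal expansion) = 10.
The elision shares a bar with the next section but does not change this unit's count.

10 measures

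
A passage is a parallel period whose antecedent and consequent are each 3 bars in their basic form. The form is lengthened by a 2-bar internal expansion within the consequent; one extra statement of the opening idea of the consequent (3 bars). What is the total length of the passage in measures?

Basic parallel period: 3 + 3 = 6 bars.
6 (basic form) + 2 (internal expansion) + 3 (extra statement) = 11.

11 measures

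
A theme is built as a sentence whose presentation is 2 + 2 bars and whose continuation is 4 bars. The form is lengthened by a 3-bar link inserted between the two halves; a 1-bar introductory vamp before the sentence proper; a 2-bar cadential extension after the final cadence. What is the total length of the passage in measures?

Basic sentence: 2 + 2 + 4 = 8 bars.
8 (basic form) + 3 (link) + 1 (introduction) + 2 (cadential extension) = 14.

14 measures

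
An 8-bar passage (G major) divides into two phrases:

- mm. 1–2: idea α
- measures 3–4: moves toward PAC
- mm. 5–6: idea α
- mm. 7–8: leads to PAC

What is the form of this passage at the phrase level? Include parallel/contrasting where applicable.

repeated phrase

Both phrases have the same opening (α) and the same cadence (perfect authentic cadence): the second is a restatement, not a consequent, so this is a repeated phrase rather than a period.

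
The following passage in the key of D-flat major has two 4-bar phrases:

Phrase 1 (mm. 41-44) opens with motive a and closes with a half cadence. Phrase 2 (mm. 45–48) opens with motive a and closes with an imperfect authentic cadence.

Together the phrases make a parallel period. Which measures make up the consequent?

The phrase ending with the weaker cadence (half cadence) is the antecedent; the one ending more conclusively (imperfect authentic cadence) is the consequent. The consequent is measures 45–48.

measures 45–48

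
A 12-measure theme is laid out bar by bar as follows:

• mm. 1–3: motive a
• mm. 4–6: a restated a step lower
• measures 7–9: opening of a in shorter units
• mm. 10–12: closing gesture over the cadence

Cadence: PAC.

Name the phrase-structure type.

sentence

Basic idea (bars 1–3) + its repetition (bars 4–6) form the presentation; fragmentation and cadence (mm. 7–12) form the continuation — the 12-bar whole is a sentence.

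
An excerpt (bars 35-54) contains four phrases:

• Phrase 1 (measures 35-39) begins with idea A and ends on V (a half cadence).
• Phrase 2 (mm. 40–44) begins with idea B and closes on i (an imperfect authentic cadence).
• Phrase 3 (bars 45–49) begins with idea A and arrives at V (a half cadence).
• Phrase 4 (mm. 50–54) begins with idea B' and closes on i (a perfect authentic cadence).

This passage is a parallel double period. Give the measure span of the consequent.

measures 45–54

In a double period the four phrases pair into a large antecedent (phrases 1–2, ending imperfect authentic cadence) and a large consequent (phrases 3–4, ending perfect authentic cadence). The consequent spans mm. 45–54.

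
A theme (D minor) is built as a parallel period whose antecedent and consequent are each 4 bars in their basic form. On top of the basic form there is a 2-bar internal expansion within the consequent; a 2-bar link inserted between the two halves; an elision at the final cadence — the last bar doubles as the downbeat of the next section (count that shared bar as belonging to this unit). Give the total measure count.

12 measures

Basic parallel period: 4 + 4 = 8 bars.
8 (basic form) + 2 (internal expansion) + 2 (link) = 12.
The elision shares a bar with the next section but does not change this unit's count.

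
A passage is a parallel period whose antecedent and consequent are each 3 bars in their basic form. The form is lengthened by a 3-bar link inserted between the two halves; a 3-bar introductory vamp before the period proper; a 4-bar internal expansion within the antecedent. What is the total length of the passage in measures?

Basic parallel period: 3 + 3 = 6 bars.
6 (basic form) + 3 (link) + 3 (introduction) + 4 (internal expansion) = 16.

16 measures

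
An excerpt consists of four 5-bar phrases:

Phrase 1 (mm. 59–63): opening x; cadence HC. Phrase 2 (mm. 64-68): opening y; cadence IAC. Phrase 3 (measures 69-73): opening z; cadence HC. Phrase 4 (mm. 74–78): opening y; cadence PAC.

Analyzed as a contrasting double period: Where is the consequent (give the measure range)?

measures 69–78

In a double period the four phrases pair into a large antecedent (phrases 1–2, ending imperfect authentic cadence) and a large consequent (phrases 3–4, ending perfect authentic cadence). The consequent spans bars 69–78.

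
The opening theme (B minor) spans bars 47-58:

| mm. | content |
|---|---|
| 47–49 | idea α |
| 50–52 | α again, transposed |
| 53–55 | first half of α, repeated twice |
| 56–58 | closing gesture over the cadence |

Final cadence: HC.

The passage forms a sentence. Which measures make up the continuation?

After the presentation (mm. 47–52), the continuation covers the fragmentation through the cadence: bars 53–58.

measures 53–58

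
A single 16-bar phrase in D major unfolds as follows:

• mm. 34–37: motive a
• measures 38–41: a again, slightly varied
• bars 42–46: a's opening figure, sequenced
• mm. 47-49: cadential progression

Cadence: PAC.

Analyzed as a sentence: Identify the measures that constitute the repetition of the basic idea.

measures 38–41

The presentation of a sentence is the basic idea (measures 34–37) plus its repetition (measures 38–41); the repetition of the basic idea is therefore measures 38–41.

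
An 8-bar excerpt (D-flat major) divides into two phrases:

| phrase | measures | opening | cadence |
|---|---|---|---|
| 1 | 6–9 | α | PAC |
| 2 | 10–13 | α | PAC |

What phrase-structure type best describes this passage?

repeated phrase

Both phrases have the same opening (α) and the same cadence (perfect authentic cadence): the second is a restatement, not a consequent, so this is a repeated phrase rather than a period.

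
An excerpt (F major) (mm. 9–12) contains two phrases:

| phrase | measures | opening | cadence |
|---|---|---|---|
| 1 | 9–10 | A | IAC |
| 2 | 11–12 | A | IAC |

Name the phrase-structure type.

Both phrases have the same opening (A) and the same cadence (imperfect authentic cadence): the second is a restatement, not a consequent, so this is a repeated phrase rather than a period.

repeated phrase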